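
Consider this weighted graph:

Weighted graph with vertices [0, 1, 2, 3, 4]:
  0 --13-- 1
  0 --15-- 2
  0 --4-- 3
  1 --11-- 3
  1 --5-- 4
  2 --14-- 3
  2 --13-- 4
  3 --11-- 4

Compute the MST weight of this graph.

Applying Kruskal's algorithm (sort edges by weight, add if no cycle):
  Add (0,3) w=4
  Add (1,4) w=5
  Add (1,3) w=11
  Skip (3,4) w=11 (creates cycle)
  Skip (0,1) w=13 (creates cycle)
  Add (2,4) w=13
  Skip (2,3) w=14 (creates cycle)
  Skip (0,2) w=15 (creates cycle)
MST weight = 33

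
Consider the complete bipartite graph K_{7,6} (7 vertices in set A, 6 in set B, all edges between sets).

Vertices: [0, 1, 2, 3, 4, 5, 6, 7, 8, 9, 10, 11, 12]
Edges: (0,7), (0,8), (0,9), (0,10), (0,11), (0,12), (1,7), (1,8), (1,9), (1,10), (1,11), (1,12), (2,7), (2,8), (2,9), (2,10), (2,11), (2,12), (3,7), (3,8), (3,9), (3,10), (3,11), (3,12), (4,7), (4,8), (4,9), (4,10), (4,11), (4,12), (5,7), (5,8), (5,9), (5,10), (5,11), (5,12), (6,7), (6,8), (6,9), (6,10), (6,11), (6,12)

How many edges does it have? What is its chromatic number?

K_{7,6} has 7 * 6 = 42 edges.
Bipartite graphs have chromatic number 2 (color each partition differently).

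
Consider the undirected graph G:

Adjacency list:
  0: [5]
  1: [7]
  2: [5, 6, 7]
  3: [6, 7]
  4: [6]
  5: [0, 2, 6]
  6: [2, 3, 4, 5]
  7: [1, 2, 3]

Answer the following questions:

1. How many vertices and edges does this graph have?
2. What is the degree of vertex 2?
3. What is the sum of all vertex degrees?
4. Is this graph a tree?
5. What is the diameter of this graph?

Count: 8 vertices, 9 edges.
Vertex 2 has neighbors [5, 6, 7], degree = 3.
Handshaking lemma: 2 * 9 = 18.
A tree on 8 vertices has 7 edges. This graph has 9 edges (2 extra). Not a tree.
Diameter (longest shortest path) = 4.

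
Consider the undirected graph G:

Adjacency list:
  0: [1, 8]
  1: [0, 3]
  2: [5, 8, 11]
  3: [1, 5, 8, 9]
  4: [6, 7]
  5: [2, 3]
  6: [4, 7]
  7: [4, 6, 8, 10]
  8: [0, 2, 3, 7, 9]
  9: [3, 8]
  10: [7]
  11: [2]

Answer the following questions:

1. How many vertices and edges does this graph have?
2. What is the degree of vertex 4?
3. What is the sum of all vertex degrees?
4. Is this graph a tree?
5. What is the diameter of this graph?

Count: 12 vertices, 15 edges.
Vertex 4 has neighbors [6, 7], degree = 2.
Handshaking lemma: 2 * 15 = 30.
A tree on 12 vertices has 11 edges. This graph has 15 edges (4 extra). Not a tree.
Diameter (longest shortest path) = 4.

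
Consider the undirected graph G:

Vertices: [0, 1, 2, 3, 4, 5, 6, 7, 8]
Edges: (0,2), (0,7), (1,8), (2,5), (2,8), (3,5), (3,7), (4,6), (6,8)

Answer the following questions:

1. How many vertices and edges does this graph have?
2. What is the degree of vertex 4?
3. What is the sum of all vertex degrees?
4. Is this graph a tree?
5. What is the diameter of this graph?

Count: 9 vertices, 9 edges.
Vertex 4 has neighbors [6], degree = 1.
Handshaking lemma: 2 * 9 = 18.
A tree on 9 vertices has 8 edges. This graph has 9 edges (1 extra). Not a tree.
Diameter (longest shortest path) = 5.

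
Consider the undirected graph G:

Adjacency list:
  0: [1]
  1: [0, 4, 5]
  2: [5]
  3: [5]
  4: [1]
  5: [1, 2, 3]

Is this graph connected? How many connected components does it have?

Checking connectivity: the graph has 1 connected component(s).
All vertices are reachable from each other. The graph IS connected.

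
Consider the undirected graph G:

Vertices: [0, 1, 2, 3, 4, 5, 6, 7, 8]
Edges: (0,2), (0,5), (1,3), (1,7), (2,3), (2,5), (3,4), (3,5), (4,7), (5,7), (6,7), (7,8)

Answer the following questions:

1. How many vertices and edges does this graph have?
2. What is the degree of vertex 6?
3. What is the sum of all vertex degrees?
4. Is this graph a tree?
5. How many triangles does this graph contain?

Count: 9 vertices, 12 edges.
Vertex 6 has neighbors [7], degree = 1.
Handshaking lemma: 2 * 12 = 24.
A tree on 9 vertices has 8 edges. This graph has 12 edges (4 extra). Not a tree.
Number of triangles = 2.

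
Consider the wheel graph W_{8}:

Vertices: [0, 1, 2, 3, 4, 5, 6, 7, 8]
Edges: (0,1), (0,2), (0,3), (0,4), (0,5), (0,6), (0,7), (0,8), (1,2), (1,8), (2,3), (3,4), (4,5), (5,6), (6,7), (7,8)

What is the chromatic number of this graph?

W_{8} = C_{8} plus a hub adjacent to every cycle vertex.
The outer cycle needs 2 colors (even cycle); the hub is adjacent to all of them so needs a fresh color.
Chromatic number = 2 + 1 = 3.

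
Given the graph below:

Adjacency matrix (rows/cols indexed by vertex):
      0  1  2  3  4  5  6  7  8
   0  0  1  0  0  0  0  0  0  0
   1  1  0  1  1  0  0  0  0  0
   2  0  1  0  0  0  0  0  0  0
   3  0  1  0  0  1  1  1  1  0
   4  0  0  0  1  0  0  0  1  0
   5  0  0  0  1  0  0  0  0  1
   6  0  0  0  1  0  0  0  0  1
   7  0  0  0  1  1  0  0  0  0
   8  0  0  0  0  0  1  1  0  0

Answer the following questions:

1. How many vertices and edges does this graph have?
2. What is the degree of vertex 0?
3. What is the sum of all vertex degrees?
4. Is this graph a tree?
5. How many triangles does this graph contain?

Count: 9 vertices, 10 edges.
Vertex 0 has neighbors [1], degree = 1.
Handshaking lemma: 2 * 10 = 20.
A tree on 9 vertices has 8 edges. This graph has 10 edges (2 extra). Not a tree.
Number of triangles = 1.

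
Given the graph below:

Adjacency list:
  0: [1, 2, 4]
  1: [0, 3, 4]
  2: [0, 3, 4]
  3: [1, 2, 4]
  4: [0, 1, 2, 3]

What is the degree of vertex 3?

Vertex 3 has neighbors [1, 2, 4], so deg(3) = 3.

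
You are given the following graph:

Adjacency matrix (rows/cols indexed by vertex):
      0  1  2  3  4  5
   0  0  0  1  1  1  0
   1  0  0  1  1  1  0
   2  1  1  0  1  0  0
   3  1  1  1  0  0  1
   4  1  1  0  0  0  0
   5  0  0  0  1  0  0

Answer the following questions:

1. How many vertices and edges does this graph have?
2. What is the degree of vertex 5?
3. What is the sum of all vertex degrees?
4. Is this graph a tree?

Count: 6 vertices, 8 edges.
Vertex 5 has neighbors [3], degree = 1.
Handshaking lemma: 2 * 8 = 16.
A tree on 6 vertices has 5 edges. This graph has 8 edges (3 extra). Not a tree.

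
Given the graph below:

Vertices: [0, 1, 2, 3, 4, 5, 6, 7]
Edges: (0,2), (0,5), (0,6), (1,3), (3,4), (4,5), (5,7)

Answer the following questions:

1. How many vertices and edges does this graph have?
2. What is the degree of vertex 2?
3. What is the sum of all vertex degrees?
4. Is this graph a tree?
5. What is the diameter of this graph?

Count: 8 vertices, 7 edges.
Vertex 2 has neighbors [0], degree = 1.
Handshaking lemma: 2 * 7 = 14.
A graph is a tree iff it is connected and has exactly n-1 edges. This graph is connected (all 8 vertices in one component) and has 8-1 = 7 edges. It is a tree.
Diameter (longest shortest path) = 5.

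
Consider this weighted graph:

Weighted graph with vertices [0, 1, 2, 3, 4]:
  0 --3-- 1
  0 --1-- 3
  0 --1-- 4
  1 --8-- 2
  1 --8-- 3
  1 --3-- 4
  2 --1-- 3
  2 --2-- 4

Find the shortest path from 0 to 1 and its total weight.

Using Dijkstra's algorithm from vertex 0:
Shortest path: 0 -> 1
Total weight: 3 = 3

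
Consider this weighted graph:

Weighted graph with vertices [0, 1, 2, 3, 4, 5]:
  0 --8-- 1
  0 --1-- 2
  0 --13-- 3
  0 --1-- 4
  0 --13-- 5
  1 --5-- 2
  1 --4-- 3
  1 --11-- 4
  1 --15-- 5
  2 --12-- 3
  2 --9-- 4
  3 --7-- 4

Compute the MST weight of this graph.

Applying Kruskal's algorithm (sort edges by weight, add if no cycle):
  Add (0,2) w=1
  Add (0,4) w=1
  Add (1,3) w=4
  Add (1,2) w=5
  Skip (3,4) w=7 (creates cycle)
  Skip (0,1) w=8 (creates cycle)
  Skip (2,4) w=9 (creates cycle)
  Skip (1,4) w=11 (creates cycle)
  Skip (2,3) w=12 (creates cycle)
  Add (0,5) w=13
  Skip (0,3) w=13 (creates cycle)
  Skip (1,5) w=15 (creates cycle)
MST weight = 24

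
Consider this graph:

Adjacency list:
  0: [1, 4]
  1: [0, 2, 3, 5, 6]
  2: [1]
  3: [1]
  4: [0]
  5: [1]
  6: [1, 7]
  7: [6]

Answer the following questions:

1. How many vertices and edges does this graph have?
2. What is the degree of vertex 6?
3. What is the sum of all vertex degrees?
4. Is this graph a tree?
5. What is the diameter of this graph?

Count: 8 vertices, 7 edges.
Vertex 6 has neighbors [1, 7], degree = 2.
Handshaking lemma: 2 * 7 = 14.
A graph is a tree iff it is connected and has exactly n-1 edges. This graph is connected (all 8 vertices in one component) and has 8-1 = 7 edges. It is a tree.
Diameter (longest shortest path) = 4.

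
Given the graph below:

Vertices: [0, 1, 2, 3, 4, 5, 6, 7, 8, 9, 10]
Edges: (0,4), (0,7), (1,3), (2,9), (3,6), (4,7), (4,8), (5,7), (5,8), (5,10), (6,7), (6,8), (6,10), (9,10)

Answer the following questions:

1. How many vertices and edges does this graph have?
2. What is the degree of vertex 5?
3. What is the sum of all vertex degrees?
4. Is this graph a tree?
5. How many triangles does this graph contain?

Count: 11 vertices, 14 edges.
Vertex 5 has neighbors [7, 8, 10], degree = 3.
Handshaking lemma: 2 * 14 = 28.
A tree on 11 vertices has 10 edges. This graph has 14 edges (4 extra). Not a tree.
Number of triangles = 1.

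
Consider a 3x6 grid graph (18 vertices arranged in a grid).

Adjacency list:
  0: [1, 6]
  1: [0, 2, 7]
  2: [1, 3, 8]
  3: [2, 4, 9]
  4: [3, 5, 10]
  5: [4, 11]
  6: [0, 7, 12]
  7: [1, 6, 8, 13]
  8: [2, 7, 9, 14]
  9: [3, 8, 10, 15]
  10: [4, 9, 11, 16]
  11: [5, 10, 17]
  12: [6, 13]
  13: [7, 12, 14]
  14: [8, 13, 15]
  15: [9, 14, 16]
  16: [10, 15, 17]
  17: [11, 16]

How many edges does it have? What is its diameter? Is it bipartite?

A 3x6 grid has 12 vertical edges and 15 horizontal edges.
Total edges = 12 + 15 = 27.
Diameter = (3-1) + (6-1) = 7 (corner to opposite corner).
Grid graphs are bipartite (checkerboard coloring).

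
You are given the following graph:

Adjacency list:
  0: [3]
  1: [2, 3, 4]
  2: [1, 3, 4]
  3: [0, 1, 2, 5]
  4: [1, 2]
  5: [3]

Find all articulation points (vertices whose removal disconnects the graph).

An articulation point is a vertex whose removal disconnects the graph.
Articulation points: [3]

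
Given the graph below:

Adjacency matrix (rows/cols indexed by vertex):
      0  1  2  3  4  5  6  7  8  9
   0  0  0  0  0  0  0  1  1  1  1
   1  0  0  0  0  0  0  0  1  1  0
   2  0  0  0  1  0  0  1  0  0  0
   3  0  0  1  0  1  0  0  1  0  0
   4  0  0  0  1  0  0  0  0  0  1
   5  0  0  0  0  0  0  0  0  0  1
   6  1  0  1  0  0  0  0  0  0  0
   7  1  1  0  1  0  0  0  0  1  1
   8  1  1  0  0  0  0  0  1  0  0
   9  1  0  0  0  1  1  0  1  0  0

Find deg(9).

Vertex 9 has neighbors [0, 4, 5, 7], so deg(9) = 4.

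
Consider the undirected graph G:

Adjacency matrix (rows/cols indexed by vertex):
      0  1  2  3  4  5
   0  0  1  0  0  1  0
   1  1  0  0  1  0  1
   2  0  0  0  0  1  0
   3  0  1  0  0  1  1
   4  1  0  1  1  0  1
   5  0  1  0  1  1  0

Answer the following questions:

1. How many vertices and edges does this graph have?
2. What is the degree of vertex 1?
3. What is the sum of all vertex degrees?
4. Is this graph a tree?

Count: 6 vertices, 8 edges.
Vertex 1 has neighbors [0, 3, 5], degree = 3.
Handshaking lemma: 2 * 8 = 16.
A tree on 6 vertices has 5 edges. This graph has 8 edges (3 extra). Not a tree.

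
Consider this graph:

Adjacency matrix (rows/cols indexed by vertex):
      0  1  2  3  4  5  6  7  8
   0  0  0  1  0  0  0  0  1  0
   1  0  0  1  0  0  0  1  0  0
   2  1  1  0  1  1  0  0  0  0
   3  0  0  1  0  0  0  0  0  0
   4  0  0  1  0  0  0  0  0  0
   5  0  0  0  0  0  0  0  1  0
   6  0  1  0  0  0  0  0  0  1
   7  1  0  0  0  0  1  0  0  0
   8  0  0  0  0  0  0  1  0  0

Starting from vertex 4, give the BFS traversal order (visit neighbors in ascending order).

BFS from vertex 4 (neighbors processed in ascending order):
Visit order: 4, 2, 0, 1, 3, 7, 6, 5, 8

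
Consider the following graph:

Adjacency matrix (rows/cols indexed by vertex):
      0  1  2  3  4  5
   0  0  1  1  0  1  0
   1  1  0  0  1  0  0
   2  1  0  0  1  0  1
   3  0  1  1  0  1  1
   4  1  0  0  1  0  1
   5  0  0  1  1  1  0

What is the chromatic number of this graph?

The graph has a maximum clique of size 3 (lower bound on chromatic number).
A valid 3-coloring: {0: 0, 1: 1, 2: 1, 3: 0, 4: 1, 5: 2}.
Chromatic number = 3.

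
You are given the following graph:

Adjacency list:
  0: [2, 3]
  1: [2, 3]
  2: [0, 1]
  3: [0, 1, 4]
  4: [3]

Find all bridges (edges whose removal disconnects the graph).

A bridge is an edge whose removal increases the number of connected components.
Bridges found: (3,4)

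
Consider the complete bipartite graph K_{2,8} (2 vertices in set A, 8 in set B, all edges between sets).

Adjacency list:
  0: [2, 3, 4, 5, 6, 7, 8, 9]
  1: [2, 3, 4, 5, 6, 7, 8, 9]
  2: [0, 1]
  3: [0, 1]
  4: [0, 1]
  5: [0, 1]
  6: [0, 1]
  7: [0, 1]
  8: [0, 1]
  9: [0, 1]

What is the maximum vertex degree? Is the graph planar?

Set-A vertices have degree 8; set-B vertices have degree 2. Maximum degree = max(2,8) = 8.
min(2,8) <= 2, so K_{2,8} avoids a K_{3,3} subdivision and is planar.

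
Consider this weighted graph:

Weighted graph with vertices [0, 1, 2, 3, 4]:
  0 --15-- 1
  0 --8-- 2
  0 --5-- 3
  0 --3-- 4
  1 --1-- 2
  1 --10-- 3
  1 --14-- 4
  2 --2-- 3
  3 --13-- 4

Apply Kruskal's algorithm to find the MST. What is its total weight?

Applying Kruskal's algorithm (sort edges by weight, add if no cycle):
  Add (1,2) w=1
  Add (2,3) w=2
  Add (0,4) w=3
  Add (0,3) w=5
  Skip (0,2) w=8 (creates cycle)
  Skip (1,3) w=10 (creates cycle)
  Skip (3,4) w=13 (creates cycle)
  Skip (1,4) w=14 (creates cycle)
  Skip (0,1) w=15 (creates cycle)
MST weight = 11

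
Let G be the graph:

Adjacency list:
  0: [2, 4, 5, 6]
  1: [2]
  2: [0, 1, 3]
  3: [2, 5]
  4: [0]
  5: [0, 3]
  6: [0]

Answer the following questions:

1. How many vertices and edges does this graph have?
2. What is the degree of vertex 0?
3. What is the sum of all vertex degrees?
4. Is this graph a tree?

Count: 7 vertices, 7 edges.
Vertex 0 has neighbors [2, 4, 5, 6], degree = 4.
Handshaking lemma: 2 * 7 = 14.
A tree on 7 vertices has 6 edges. This graph has 7 edges (1 extra). Not a tree.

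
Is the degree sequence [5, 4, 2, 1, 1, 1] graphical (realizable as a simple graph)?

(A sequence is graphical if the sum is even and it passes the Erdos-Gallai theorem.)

Sum of degrees = 14. Sum is even but fails Erdos-Gallai. The sequence is NOT graphical.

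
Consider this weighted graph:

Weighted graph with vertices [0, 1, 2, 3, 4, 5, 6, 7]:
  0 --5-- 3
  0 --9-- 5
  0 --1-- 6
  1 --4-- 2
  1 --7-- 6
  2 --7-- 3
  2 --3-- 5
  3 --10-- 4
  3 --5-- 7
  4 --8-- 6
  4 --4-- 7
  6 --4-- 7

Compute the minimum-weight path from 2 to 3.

Using Dijkstra's algorithm from vertex 2:
Shortest path: 2 -> 3
Total weight: 7 = 7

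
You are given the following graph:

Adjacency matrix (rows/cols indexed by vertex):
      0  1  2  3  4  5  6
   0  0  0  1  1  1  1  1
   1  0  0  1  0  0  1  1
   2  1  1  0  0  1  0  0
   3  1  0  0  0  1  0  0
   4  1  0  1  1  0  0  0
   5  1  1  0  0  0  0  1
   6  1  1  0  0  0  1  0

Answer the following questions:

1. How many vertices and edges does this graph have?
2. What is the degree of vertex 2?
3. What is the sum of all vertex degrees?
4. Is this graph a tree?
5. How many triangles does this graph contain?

Count: 7 vertices, 11 edges.
Vertex 2 has neighbors [0, 1, 4], degree = 3.
Handshaking lemma: 2 * 11 = 22.
A tree on 7 vertices has 6 edges. This graph has 11 edges (5 extra). Not a tree.
Number of triangles = 4.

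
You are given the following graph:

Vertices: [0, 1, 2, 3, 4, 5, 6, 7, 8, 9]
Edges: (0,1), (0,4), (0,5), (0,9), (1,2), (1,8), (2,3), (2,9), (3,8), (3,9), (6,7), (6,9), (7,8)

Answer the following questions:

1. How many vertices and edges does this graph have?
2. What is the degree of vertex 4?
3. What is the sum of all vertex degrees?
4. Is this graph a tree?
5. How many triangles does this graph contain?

Count: 10 vertices, 13 edges.
Vertex 4 has neighbors [0], degree = 1.
Handshaking lemma: 2 * 13 = 26.
A tree on 10 vertices has 9 edges. This graph has 13 edges (4 extra). Not a tree.
Number of triangles = 1.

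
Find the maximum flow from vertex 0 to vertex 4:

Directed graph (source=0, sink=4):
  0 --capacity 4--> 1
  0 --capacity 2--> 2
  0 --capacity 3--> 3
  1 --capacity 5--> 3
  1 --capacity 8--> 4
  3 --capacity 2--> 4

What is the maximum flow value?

Computing max flow:
  Flow on (0->1): 4/4
  Flow on (0->3): 2/3
  Flow on (1->4): 4/8
  Flow on (3->4): 2/2
Maximum flow = 6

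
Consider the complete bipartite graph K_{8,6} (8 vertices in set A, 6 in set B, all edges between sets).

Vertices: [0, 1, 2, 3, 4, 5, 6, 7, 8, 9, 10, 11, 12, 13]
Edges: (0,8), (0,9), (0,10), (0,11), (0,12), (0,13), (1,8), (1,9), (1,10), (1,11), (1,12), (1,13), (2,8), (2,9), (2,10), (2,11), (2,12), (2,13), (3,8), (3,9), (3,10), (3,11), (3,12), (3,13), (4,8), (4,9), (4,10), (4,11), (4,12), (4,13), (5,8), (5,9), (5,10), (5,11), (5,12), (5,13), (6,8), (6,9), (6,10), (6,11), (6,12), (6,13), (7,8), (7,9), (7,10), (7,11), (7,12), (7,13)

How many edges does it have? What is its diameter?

K_{8,6} has 8 * 6 = 48 edges.
Any vertex reaches any opposite-side vertex in 1 step; same-side vertices reach in 2 steps via any opposite-side vertex.
Diameter = 2.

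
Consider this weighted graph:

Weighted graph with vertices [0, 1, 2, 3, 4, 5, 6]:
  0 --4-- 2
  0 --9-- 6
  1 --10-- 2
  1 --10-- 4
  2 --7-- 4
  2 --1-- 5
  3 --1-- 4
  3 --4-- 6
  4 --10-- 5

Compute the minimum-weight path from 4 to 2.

Using Dijkstra's algorithm from vertex 4:
Shortest path: 4 -> 2
Total weight: 7 = 7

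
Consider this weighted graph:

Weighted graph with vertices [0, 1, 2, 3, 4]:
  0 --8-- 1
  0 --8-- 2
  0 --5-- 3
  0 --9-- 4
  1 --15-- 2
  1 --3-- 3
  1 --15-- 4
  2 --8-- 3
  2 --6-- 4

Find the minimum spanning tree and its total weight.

Applying Kruskal's algorithm (sort edges by weight, add if no cycle):
  Add (1,3) w=3
  Add (0,3) w=5
  Add (2,4) w=6
  Add (0,2) w=8
  Skip (0,1) w=8 (creates cycle)
  Skip (2,3) w=8 (creates cycle)
  Skip (0,4) w=9 (creates cycle)
  Skip (1,4) w=15 (creates cycle)
  Skip (1,2) w=15 (creates cycle)
MST weight = 22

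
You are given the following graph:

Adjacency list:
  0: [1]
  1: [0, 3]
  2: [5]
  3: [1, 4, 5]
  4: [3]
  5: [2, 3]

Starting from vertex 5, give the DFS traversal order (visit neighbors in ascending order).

DFS from vertex 5 (neighbors processed in ascending order):
Visit order: 5, 2, 3, 1, 0, 4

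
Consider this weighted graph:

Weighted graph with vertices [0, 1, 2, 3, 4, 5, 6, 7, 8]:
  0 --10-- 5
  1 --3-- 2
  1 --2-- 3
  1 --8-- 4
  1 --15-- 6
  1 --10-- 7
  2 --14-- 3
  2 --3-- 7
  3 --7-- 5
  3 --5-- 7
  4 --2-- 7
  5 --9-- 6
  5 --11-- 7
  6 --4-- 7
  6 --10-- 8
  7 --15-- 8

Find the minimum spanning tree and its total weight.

Applying Kruskal's algorithm (sort edges by weight, add if no cycle):
  Add (1,3) w=2
  Add (4,7) w=2
  Add (1,2) w=3
  Add (2,7) w=3
  Add (6,7) w=4
  Skip (3,7) w=5 (creates cycle)
  Add (3,5) w=7
  Skip (1,4) w=8 (creates cycle)
  Skip (5,6) w=9 (creates cycle)
  Add (0,5) w=10
  Skip (1,7) w=10 (creates cycle)
  Add (6,8) w=10
  Skip (5,7) w=11 (creates cycle)
  Skip (2,3) w=14 (creates cycle)
  Skip (1,6) w=15 (creates cycle)
  Skip (7,8) w=15 (creates cycle)
MST weight = 41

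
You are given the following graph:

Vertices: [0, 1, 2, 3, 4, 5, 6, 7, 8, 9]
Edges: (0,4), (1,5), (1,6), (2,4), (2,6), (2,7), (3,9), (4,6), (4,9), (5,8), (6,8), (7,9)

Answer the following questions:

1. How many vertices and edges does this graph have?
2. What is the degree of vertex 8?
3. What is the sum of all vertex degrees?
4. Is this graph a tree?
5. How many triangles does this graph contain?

Count: 10 vertices, 12 edges.
Vertex 8 has neighbors [5, 6], degree = 2.
Handshaking lemma: 2 * 12 = 24.
A tree on 10 vertices has 9 edges. This graph has 12 edges (3 extra). Not a tree.
Number of triangles = 1.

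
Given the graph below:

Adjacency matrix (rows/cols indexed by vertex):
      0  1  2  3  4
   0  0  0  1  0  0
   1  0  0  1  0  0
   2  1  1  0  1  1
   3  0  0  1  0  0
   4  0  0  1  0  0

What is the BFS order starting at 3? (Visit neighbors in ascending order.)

BFS from vertex 3 (neighbors processed in ascending order):
Visit order: 3, 2, 0, 1, 4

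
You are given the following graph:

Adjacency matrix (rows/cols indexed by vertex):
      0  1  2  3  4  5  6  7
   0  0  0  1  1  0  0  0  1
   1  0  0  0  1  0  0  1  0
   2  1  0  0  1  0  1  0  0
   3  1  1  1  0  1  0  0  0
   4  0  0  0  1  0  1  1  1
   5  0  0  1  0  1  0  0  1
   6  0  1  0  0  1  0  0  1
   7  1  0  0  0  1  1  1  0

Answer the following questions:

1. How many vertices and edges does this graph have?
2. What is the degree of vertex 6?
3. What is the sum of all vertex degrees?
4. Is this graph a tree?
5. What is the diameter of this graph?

Count: 8 vertices, 13 edges.
Vertex 6 has neighbors [1, 4, 7], degree = 3.
Handshaking lemma: 2 * 13 = 26.
A tree on 8 vertices has 7 edges. This graph has 13 edges (6 extra). Not a tree.
Diameter (longest shortest path) = 3.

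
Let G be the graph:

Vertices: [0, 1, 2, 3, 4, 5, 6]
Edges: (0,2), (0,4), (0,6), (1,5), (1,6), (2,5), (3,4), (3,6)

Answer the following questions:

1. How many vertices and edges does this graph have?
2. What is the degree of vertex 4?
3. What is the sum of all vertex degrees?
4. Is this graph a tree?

Count: 7 vertices, 8 edges.
Vertex 4 has neighbors [0, 3], degree = 2.
Handshaking lemma: 2 * 8 = 16.
A tree on 7 vertices has 6 edges. This graph has 8 edges (2 extra). Not a tree.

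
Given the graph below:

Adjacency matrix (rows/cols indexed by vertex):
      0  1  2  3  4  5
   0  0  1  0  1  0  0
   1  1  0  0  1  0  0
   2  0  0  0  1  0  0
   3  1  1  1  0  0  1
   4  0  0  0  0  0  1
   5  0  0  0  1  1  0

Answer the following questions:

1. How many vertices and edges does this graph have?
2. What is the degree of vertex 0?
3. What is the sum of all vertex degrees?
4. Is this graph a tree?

Count: 6 vertices, 6 edges.
Vertex 0 has neighbors [1, 3], degree = 2.
Handshaking lemma: 2 * 6 = 12.
A tree on 6 vertices has 5 edges. This graph has 6 edges (1 extra). Not a tree.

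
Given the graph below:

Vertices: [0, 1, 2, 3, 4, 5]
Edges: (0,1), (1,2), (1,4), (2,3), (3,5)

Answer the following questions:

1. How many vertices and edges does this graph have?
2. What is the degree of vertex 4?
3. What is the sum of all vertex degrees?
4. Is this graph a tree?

Count: 6 vertices, 5 edges.
Vertex 4 has neighbors [1], degree = 1.
Handshaking lemma: 2 * 5 = 10.
A graph is a tree iff it is connected and has exactly n-1 edges. This graph is connected (all 6 vertices in one component) and has 6-1 = 5 edges. It is a tree.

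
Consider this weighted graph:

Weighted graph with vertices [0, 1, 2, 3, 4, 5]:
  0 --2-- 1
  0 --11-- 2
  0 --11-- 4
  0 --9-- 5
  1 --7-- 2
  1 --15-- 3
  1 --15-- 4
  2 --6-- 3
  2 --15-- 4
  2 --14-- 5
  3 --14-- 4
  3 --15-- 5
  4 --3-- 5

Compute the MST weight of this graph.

Applying Kruskal's algorithm (sort edges by weight, add if no cycle):
  Add (0,1) w=2
  Add (4,5) w=3
  Add (2,3) w=6
  Add (1,2) w=7
  Add (0,5) w=9
  Skip (0,4) w=11 (creates cycle)
  Skip (0,2) w=11 (creates cycle)
  Skip (2,5) w=14 (creates cycle)
  Skip (3,4) w=14 (creates cycle)
  Skip (1,3) w=15 (creates cycle)
  Skip (1,4) w=15 (creates cycle)
  Skip (2,4) w=15 (creates cycle)
  Skip (3,5) w=15 (creates cycle)
MST weight = 27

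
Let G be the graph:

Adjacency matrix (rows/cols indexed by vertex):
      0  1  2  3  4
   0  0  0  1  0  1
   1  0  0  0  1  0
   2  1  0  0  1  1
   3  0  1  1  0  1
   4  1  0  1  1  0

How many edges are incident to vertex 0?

Vertex 0 has neighbors [2, 4], so deg(0) = 2.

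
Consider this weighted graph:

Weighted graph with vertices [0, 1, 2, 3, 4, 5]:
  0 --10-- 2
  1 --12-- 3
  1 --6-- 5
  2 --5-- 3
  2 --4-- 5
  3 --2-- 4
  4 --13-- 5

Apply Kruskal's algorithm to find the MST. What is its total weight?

Applying Kruskal's algorithm (sort edges by weight, add if no cycle):
  Add (3,4) w=2
  Add (2,5) w=4
  Add (2,3) w=5
  Add (1,5) w=6
  Add (0,2) w=10
  Skip (1,3) w=12 (creates cycle)
  Skip (4,5) w=13 (creates cycle)
MST weight = 27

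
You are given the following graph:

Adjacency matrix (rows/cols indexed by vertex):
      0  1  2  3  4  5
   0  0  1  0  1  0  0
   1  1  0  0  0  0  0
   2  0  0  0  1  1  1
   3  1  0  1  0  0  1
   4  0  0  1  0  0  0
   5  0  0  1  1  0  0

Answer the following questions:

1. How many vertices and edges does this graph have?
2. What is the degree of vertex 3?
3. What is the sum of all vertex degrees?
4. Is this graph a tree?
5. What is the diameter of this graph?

Count: 6 vertices, 6 edges.
Vertex 3 has neighbors [0, 2, 5], degree = 3.
Handshaking lemma: 2 * 6 = 12.
A tree on 6 vertices has 5 edges. This graph has 6 edges (1 extra). Not a tree.
Diameter (longest shortest path) = 4.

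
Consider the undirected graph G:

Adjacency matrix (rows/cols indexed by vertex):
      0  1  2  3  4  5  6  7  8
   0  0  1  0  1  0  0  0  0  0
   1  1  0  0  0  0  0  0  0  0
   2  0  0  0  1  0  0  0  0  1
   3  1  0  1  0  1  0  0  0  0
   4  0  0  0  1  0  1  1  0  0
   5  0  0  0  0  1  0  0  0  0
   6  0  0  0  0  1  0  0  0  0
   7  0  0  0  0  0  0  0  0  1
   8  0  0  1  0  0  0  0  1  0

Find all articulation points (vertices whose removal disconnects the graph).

An articulation point is a vertex whose removal disconnects the graph.
Articulation points: [0, 2, 3, 4, 8]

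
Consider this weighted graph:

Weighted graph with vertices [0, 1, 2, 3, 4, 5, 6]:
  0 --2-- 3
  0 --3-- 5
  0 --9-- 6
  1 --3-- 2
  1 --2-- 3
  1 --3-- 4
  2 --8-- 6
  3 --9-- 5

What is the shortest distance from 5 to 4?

Using Dijkstra's algorithm from vertex 5:
Shortest path: 5 -> 0 -> 3 -> 1 -> 4
Total weight: 3 + 2 + 2 + 3 = 10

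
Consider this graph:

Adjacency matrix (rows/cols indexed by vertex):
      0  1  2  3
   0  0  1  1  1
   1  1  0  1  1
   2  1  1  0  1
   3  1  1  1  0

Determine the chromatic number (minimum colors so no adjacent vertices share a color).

The graph has a maximum clique of size 4 (lower bound on chromatic number).
A valid 4-coloring: {0: 0, 1: 1, 2: 2, 3: 3}.
Chromatic number = 4.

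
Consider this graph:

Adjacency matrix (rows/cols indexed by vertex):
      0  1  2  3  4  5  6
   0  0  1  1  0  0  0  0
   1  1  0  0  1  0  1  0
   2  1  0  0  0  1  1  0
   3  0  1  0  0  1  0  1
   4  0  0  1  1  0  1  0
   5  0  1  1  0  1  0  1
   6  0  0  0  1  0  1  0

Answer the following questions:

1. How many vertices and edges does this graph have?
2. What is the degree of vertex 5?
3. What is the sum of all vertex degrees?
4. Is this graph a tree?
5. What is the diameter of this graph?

Count: 7 vertices, 10 edges.
Vertex 5 has neighbors [1, 2, 4, 6], degree = 4.
Handshaking lemma: 2 * 10 = 20.
A tree on 7 vertices has 6 edges. This graph has 10 edges (4 extra). Not a tree.
Diameter (longest shortest path) = 3.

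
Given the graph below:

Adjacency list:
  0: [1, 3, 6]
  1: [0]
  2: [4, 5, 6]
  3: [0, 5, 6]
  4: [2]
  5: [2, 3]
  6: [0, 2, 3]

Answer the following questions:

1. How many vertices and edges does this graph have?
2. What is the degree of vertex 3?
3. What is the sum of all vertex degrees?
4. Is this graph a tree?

Count: 7 vertices, 8 edges.
Vertex 3 has neighbors [0, 5, 6], degree = 3.
Handshaking lemma: 2 * 8 = 16.
A tree on 7 vertices has 6 edges. This graph has 8 edges (2 extra). Not a tree.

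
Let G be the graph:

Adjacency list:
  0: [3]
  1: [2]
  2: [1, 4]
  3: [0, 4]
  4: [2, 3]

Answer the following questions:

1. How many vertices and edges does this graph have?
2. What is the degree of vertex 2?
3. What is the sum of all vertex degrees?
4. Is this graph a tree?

Count: 5 vertices, 4 edges.
Vertex 2 has neighbors [1, 4], degree = 2.
Handshaking lemma: 2 * 4 = 8.
A graph is a tree iff it is connected and has exactly n-1 edges. This graph is connected (all 5 vertices in one component) and has 5-1 = 4 edges. It is a tree.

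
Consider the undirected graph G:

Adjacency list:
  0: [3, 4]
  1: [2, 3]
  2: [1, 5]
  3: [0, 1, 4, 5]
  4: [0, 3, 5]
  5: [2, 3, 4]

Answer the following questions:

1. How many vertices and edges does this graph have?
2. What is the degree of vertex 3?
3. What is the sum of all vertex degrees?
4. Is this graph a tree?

Count: 6 vertices, 8 edges.
Vertex 3 has neighbors [0, 1, 4, 5], degree = 4.
Handshaking lemma: 2 * 8 = 16.
A tree on 6 vertices has 5 edges. This graph has 8 edges (3 extra). Not a tree.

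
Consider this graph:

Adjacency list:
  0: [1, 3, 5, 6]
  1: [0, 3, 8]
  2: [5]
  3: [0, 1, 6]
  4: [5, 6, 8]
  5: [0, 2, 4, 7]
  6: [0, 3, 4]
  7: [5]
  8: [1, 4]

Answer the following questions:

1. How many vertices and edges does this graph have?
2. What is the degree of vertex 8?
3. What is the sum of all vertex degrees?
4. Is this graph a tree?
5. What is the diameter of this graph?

Count: 9 vertices, 12 edges.
Vertex 8 has neighbors [1, 4], degree = 2.
Handshaking lemma: 2 * 12 = 24.
A tree on 9 vertices has 8 edges. This graph has 12 edges (4 extra). Not a tree.
Diameter (longest shortest path) = 3.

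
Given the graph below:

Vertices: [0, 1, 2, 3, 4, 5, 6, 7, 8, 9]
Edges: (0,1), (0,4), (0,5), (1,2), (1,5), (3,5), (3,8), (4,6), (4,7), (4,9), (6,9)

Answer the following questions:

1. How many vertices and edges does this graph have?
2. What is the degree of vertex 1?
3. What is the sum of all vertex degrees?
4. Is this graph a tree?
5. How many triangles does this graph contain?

Count: 10 vertices, 11 edges.
Vertex 1 has neighbors [0, 2, 5], degree = 3.
Handshaking lemma: 2 * 11 = 22.
A tree on 10 vertices has 9 edges. This graph has 11 edges (2 extra). Not a tree.
Number of triangles = 2.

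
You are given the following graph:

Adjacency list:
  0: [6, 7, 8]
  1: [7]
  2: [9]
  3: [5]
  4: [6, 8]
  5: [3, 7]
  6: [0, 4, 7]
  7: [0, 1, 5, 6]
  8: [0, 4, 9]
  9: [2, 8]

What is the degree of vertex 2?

Vertex 2 has neighbors [9], so deg(2) = 1.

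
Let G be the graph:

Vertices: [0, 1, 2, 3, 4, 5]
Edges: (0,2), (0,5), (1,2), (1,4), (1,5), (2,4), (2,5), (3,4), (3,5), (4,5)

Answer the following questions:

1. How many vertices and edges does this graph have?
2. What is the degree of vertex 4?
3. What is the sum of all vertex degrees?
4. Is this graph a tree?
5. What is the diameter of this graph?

Count: 6 vertices, 10 edges.
Vertex 4 has neighbors [1, 2, 3, 5], degree = 4.
Handshaking lemma: 2 * 10 = 20.
A tree on 6 vertices has 5 edges. This graph has 10 edges (5 extra). Not a tree.
Diameter (longest shortest path) = 2.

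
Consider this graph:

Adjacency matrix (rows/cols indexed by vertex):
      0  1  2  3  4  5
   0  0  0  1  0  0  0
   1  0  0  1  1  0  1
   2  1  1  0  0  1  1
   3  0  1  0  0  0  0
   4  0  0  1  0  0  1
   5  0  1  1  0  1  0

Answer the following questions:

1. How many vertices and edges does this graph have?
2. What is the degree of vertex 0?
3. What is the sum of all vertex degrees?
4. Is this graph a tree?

Count: 6 vertices, 7 edges.
Vertex 0 has neighbors [2], degree = 1.
Handshaking lemma: 2 * 7 = 14.
A tree on 6 vertices has 5 edges. This graph has 7 edges (2 extra). Not a tree.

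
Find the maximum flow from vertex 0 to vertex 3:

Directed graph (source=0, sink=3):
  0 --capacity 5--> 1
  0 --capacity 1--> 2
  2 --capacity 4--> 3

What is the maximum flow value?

Computing max flow:
  Flow on (0->2): 1/1
  Flow on (2->3): 1/4
Maximum flow = 1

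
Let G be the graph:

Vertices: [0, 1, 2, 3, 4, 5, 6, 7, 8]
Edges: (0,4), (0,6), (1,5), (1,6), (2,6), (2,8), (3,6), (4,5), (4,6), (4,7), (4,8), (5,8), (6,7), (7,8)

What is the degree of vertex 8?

Vertex 8 has neighbors [2, 4, 5, 7], so deg(8) = 4.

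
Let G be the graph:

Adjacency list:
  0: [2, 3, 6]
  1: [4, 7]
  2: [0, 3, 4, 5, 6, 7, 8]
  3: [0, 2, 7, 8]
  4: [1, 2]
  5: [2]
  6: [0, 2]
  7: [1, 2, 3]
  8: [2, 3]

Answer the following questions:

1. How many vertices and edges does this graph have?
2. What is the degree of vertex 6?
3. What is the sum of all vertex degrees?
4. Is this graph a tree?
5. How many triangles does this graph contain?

Count: 9 vertices, 13 edges.
Vertex 6 has neighbors [0, 2], degree = 2.
Handshaking lemma: 2 * 13 = 26.
A tree on 9 vertices has 8 edges. This graph has 13 edges (5 extra). Not a tree.
Number of triangles = 4.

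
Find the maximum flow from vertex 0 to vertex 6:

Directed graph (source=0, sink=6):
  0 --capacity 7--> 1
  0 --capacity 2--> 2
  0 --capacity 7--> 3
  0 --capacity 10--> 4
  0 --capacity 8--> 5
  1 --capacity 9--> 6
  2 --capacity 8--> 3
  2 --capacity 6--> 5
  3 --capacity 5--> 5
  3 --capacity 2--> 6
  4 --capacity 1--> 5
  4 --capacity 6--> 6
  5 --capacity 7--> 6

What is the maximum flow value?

Computing max flow:
  Flow on (0->1): 7/7
  Flow on (0->3): 2/7
  Flow on (0->4): 7/10
  Flow on (0->5): 6/8
  Flow on (1->6): 7/9
  Flow on (3->6): 2/2
  Flow on (4->5): 1/1
  Flow on (4->6): 6/6
  Flow on (5->6): 7/7
Maximum flow = 22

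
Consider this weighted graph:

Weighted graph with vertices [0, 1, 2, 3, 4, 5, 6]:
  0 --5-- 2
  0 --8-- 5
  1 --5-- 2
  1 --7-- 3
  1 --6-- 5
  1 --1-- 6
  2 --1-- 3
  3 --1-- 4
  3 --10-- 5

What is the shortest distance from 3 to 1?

Using Dijkstra's algorithm from vertex 3:
Shortest path: 3 -> 2 -> 1
Total weight: 1 + 5 = 6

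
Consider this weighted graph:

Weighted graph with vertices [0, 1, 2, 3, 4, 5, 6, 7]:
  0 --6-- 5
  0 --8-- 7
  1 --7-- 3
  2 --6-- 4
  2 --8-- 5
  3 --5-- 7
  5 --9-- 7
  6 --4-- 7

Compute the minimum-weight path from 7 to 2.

Using Dijkstra's algorithm from vertex 7:
Shortest path: 7 -> 5 -> 2
Total weight: 9 + 8 = 17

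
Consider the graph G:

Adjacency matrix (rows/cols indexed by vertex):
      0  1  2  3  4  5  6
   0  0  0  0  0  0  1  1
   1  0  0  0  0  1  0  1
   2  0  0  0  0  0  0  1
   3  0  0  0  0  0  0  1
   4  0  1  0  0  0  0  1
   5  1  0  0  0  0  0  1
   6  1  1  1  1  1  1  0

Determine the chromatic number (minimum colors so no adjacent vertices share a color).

The graph has a maximum clique of size 3 (lower bound on chromatic number).
A valid 3-coloring: {0: 1, 1: 1, 2: 1, 3: 1, 4: 2, 5: 2, 6: 0}.
Chromatic number = 3.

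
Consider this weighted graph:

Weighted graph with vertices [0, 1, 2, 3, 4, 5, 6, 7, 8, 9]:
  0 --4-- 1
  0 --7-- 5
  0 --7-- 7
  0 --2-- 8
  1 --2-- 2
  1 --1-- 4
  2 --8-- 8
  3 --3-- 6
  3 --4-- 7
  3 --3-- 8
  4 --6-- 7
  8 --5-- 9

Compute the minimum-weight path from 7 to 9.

Using Dijkstra's algorithm from vertex 7:
Shortest path: 7 -> 3 -> 8 -> 9
Total weight: 4 + 3 + 5 = 12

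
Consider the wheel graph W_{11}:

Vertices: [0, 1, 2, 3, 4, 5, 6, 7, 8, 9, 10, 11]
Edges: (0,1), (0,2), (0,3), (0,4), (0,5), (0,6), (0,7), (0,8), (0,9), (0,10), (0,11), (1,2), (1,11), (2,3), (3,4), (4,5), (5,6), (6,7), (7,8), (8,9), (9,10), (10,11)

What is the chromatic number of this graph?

W_{11} = C_{11} plus a hub adjacent to every cycle vertex.
The outer cycle needs 3 colors (odd cycle); the hub is adjacent to all of them so needs a fresh color.
Chromatic number = 3 + 1 = 4.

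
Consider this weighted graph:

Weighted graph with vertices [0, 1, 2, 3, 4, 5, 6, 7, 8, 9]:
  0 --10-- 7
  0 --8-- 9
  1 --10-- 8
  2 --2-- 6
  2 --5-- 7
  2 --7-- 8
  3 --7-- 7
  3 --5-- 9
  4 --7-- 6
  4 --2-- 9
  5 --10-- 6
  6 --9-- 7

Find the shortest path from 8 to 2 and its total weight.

Using Dijkstra's algorithm from vertex 8:
Shortest path: 8 -> 2
Total weight: 7 = 7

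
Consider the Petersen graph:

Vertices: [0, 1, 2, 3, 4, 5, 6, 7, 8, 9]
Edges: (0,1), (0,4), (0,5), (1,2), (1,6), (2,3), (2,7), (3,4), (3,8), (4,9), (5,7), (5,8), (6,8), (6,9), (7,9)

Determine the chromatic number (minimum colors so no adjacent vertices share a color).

The Petersen graph contains odd cycles (e.g. the outer 5-cycle), so chi >= 3.
A proper 3-coloring exists (it is a well-known 3-chromatic graph).
Chromatic number = 3.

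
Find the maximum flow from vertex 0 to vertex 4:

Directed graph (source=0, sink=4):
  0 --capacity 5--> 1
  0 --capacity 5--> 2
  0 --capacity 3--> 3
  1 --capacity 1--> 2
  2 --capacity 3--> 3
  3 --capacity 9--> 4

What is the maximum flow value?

Computing max flow:
  Flow on (0->1): 1/5
  Flow on (0->2): 2/5
  Flow on (0->3): 3/3
  Flow on (1->2): 1/1
  Flow on (2->3): 3/3
  Flow on (3->4): 6/9
Maximum flow = 6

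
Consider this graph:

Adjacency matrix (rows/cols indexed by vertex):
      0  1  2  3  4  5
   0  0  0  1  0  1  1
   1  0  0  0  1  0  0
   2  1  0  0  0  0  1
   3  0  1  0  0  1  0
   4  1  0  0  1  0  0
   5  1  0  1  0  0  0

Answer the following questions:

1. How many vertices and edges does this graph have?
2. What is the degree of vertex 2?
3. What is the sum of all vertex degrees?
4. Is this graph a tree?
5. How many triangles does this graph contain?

Count: 6 vertices, 6 edges.
Vertex 2 has neighbors [0, 5], degree = 2.
Handshaking lemma: 2 * 6 = 12.
A tree on 6 vertices has 5 edges. This graph has 6 edges (1 extra). Not a tree.
Number of triangles = 1.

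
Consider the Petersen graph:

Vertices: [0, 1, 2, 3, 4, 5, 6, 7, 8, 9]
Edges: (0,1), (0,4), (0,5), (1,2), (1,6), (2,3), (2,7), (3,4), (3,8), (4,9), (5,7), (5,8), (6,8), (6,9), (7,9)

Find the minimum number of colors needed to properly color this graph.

The Petersen graph contains odd cycles (e.g. the outer 5-cycle), so chi >= 3.
A proper 3-coloring exists (it is a well-known 3-chromatic graph).
Chromatic number = 3.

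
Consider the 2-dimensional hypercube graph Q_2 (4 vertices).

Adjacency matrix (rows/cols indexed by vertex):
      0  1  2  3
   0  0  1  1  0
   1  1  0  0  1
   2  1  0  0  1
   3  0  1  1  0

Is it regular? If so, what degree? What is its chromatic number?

In Q_2, every vertex has exactly 2 neighbors (flip one of 2 bits), so it is 2-regular.
Q_2 is bipartite (partition by bit-parity), so chromatic number = 2.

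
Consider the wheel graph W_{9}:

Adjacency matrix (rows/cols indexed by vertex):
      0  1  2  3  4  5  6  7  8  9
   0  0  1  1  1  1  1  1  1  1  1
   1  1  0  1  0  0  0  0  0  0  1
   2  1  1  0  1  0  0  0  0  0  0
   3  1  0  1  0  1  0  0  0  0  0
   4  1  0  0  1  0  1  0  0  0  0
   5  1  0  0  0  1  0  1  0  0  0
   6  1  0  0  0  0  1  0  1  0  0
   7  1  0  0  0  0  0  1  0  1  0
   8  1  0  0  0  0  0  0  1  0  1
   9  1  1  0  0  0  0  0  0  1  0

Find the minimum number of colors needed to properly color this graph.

W_{9} = C_{9} plus a hub adjacent to every cycle vertex.
The outer cycle needs 3 colors (odd cycle); the hub is adjacent to all of them so needs a fresh color.
Chromatic number = 3 + 1 = 4.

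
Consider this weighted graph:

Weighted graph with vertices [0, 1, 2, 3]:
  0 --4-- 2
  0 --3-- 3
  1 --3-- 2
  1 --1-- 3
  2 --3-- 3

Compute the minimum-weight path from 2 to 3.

Using Dijkstra's algorithm from vertex 2:
Shortest path: 2 -> 3
Total weight: 3 = 3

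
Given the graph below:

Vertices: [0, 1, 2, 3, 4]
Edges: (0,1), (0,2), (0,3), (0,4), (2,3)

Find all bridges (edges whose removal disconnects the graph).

A bridge is an edge whose removal increases the number of connected components.
Bridges found: (0,1), (0,4)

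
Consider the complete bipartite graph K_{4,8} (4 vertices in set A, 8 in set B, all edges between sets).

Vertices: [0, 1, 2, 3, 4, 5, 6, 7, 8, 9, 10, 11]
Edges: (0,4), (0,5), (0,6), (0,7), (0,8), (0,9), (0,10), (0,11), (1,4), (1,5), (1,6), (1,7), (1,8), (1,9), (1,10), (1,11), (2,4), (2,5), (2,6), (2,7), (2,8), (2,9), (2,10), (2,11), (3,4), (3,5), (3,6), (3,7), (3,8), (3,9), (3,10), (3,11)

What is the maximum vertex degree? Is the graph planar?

Set-A vertices have degree 8; set-B vertices have degree 4. Maximum degree = max(4,8) = 8.
K_{4,8} contains K_{3,3} as a subgraph (since both sides have >= 3 vertices); by Kuratowski's theorem it is not planar.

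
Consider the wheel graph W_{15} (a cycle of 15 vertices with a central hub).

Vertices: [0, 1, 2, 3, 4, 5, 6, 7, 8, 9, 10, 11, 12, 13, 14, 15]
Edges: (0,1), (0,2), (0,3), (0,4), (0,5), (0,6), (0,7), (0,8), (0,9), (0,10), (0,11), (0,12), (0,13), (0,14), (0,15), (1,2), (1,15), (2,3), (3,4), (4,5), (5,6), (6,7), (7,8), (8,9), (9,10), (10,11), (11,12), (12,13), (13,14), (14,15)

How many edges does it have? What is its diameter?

Wheel graph W_{15}: 15 cycle edges + 15 spoke edges = 30 edges.
The hub is distance 1 from all cycle vertices. Max distance between cycle vertices through hub is 2.
Diameter = 2.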